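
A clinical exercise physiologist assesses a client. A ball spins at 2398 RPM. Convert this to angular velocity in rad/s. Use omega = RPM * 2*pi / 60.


omega = 2398 * 2 * pi / 60
= 2398 * 6.28318531 / 60
= 15067.078 / 60
= 251.118 rad/s

251.118 rad/s


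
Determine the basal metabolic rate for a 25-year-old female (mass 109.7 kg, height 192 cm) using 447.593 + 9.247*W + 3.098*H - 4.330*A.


BMR = 447.593 + 9.247*109.7 + 3.098*192 - 4.330*25
= 1948.55 kcal/day

1948.55 kcal/day


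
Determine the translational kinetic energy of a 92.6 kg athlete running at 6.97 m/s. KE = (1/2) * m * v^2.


KE = 0.5 * m * v^2
= 0.5 * 92.6 * 6.97^2
= 0.5 * 92.6 * 48.5809
= 2249.3 J

2249.3 J


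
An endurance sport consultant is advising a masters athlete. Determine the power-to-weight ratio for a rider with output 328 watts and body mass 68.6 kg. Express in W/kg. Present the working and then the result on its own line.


P/W = 328 / 68.6 = 4.781 W/kg

4.781 W/kg


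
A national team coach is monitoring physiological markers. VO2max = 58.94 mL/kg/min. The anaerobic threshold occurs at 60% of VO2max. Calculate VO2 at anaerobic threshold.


AT fraction = 60 / 100 = 0.6
AT VO2 = 58.94 * 0.6
= 35.36 mL/kg/min

35.36 mL/kg/min


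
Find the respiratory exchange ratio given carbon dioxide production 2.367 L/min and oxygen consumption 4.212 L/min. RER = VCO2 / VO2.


VCO2 = 2.367 L/min
VO2 = 4.212 L/min
RER = 2.367 / 4.212 = 0.562

0.562


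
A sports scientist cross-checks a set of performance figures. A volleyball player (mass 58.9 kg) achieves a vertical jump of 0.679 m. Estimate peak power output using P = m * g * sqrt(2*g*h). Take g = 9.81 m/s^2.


2 * g * h = 2 * 9.81 * 0.679 = 13.32198
sqrt(13.32198) = 3.649929 m/s
P = 58.9 * 9.81 * 3.649929 = 2108.96 W

2108.96 W


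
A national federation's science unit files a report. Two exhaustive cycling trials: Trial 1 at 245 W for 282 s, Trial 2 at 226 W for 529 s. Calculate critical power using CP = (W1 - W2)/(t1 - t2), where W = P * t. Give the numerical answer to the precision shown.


W1 = 245 * 282 = 69090 J
W2 = 226 * 529 = 119554 J
CP = (69090 - 119554) / (282 - 529)
= -50464 / -247
= 204.31 W

204.31 W


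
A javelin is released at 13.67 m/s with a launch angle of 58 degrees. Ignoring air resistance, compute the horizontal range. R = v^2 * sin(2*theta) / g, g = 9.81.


Launch speed squared = 186.8689
sin(2 * 58 deg) = 0.898794
Range = 186.8689 * 0.898794 / 9.81
= 17.121 m

17.121 m


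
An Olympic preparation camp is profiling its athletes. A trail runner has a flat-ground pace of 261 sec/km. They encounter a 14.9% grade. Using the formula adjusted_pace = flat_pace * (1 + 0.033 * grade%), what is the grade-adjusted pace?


Grade factor = 1 + 0.033 * 14.9 = 1.4917
Adjusted = 261 * 1.4917 = 389.33 sec/km

389.33 s/km


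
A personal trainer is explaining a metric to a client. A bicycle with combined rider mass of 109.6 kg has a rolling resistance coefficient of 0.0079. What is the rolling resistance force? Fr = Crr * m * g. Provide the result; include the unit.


Fr = 0.0079 * 109.6 * 9.81
= 0.86584 * 9.81
= 8.494 N

8.494 N


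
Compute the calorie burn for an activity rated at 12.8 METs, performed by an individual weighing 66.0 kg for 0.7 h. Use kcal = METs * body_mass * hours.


Product of METs and mass = 12.8 * 66.0 = 844.8
Total kcal = 844.8 * 0.7 = 591.36 kcal

591.36 kcal


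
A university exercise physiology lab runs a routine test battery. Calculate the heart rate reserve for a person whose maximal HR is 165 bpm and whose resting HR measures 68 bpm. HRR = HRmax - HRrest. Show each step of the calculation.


HRmax = 165 bpm
HRrest = 68 bpm
HRR = 165 - 68 = 97 bpm

97 bpm


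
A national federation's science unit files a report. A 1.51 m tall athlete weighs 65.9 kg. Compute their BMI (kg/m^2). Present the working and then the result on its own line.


height^2 = 2.2801 m^2
BMI = 65.9 / 2.2801 = 28.9 kg/m^2

28.9 kg/m^2


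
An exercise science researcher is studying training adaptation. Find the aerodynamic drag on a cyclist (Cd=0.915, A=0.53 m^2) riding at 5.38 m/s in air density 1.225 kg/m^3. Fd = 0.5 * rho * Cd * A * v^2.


Fd = 0.5 * 1.225 * 0.915 * 0.53 * 5.38^2
= 0.5 * 1.225 * 0.915 * 0.53 * 28.9444
= 8.597 N

8.597 N


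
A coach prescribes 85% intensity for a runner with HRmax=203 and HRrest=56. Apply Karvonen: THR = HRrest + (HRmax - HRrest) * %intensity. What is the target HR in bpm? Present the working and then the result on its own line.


Heart rate reserve = 203 - 56 = 147
Intensity fraction = 85 / 100 = 0.85
THR = 56 + 147 * 0.85 = 180.95 bpm

180.95 bpm


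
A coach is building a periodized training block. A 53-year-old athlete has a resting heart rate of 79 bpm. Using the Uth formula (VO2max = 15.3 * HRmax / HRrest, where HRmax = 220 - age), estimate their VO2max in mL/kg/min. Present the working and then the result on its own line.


HRmax = 220 - 53 = 167 bpm
Ratio = HRmax / HRrest = 167 / 79 = 2.1139
VO2max = 15.3 * 2.1139 = 32.34 mL/kg/min

32.34 mL/kg/min


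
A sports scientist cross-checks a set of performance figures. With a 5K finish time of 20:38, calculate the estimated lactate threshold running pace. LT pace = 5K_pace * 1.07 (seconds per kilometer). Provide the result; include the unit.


Race duration = 1238 s for 5 km
Average pace = 1238 / 5 = 247.6 s/km
LT pace = 247.6 * 1.07
= 264.93 s/km

264.93 s/km


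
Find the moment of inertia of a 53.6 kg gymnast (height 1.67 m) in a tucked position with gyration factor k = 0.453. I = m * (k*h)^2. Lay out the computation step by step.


Radius of gyration = 0.453 * 1.67 = 0.75651 m
I = 53.6 * 0.75651^2
= 53.6 * 0.572307
= 30.676 kg*m^2

30.676 kg*m^2


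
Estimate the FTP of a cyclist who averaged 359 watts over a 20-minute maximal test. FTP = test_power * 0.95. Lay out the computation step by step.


FTP = 359 * 0.95 = 341.05 W

341.05 W


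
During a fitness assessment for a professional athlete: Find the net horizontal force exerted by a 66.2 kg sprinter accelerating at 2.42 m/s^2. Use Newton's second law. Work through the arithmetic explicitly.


Newton's second law: F = m * a
F = 66.2 * 2.42 = 160.2 N

160.2 N


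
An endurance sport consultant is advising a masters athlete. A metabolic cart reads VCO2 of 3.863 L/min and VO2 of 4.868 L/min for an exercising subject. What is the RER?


RER = VCO2 / VO2 = 3.863 / 4.868 = 0.7935

0.7935


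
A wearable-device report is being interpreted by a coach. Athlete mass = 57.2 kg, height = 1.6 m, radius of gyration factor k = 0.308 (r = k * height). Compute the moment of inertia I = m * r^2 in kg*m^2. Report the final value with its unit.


r = k * height = 0.308 * 1.6 = 0.4928 m
r^2 = 0.4928^2 = 0.242852
I = 57.2 * 0.242852 = 13.891 kg*m^2

13.891 kg*m^2


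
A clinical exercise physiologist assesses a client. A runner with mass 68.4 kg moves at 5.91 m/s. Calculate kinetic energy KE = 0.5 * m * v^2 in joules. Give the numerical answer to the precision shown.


v^2 = 5.91^2 = 34.9281
KE = 0.5 * 68.4 * 34.9281
= 1194.54 J

1194.54 J


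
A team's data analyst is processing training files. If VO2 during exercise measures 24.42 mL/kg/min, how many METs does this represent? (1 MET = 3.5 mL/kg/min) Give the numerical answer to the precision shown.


METs = VO2 / 3.5 = 24.42 / 3.5 = 6.98

6.98 METs


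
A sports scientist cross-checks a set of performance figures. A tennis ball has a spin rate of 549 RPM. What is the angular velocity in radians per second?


Convert RPM to rad/s: multiply by 2*pi and divide by 60
omega = 549 * 2 * pi / 60
= 57.491 rad/s

57.491 rad/s


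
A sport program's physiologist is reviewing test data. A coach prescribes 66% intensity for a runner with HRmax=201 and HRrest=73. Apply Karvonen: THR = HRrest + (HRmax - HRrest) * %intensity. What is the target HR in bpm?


Heart rate reserve = 201 - 73 = 128
Intensity fraction = 66 / 100 = 0.66
THR = 73 + 128 * 0.66 = 157.48 bpm

157.48 bpm


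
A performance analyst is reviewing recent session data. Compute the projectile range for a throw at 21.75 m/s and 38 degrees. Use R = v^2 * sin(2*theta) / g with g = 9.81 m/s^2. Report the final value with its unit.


Two times the angle = 76 degrees
sin(76) = 0.970296
R = 473.0625 * 0.970296 / 9.81 = 46.79 m

46.79 m


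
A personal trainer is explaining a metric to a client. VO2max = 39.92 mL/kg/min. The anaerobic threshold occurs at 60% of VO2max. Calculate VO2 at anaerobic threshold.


AT fraction = 60 / 100 = 0.6
AT VO2 = 39.92 * 0.6
= 23.95 mL/kg/min

23.95 mL/kg/min


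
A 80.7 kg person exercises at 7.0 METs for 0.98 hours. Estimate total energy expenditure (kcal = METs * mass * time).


Energy = METs * mass(kg) * time(h)
= 7.0 * 80.7 * 0.98
= 553.6 kcal

553.6 kcal


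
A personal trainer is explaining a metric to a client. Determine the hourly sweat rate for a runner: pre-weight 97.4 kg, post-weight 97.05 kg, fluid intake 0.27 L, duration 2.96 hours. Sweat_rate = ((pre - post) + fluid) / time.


Mass lost = 97.4 - 97.05 = 0.35 kg
Add fluid consumed: 0.35 + 0.27 = 0.62 L total sweat
Sweat rate = 0.62 / 2.96 = 0.209 L/h

0.209 L/h


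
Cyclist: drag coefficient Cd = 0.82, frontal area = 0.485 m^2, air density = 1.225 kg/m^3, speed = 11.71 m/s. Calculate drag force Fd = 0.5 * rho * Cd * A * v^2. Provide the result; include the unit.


v^2 = 11.71^2 = 137.1241
Fd = 0.5 * 1.225 * 0.82 * 0.485 * 137.1241
= 33.402 N

33.402 N


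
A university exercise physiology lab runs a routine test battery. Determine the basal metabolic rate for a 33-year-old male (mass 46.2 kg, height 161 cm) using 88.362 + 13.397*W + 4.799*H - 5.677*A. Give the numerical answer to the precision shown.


BMR = 88.362 + 13.397*46.2 + 4.799*161 - 5.677*33
= 1292.6 kcal/day

1292.6 kcal/day


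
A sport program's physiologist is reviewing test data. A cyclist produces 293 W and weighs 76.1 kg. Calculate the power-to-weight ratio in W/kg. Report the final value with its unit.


P/W = power / mass
= 293 / 76.1
= 3.85 W/kg

3.85 W/kg


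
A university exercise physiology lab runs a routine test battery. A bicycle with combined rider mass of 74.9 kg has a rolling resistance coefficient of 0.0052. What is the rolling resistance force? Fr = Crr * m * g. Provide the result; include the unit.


Fr = 0.0052 * 74.9 * 9.81
= 0.38948 * 9.81
= 3.821 N

3.821 N


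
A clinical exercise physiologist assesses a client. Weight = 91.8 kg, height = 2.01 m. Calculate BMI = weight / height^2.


height^2 = 2.01^2 = 4.0401
BMI = 91.8 / 4.0401 = 22.72 kg/m^2

22.72 kg/m^2


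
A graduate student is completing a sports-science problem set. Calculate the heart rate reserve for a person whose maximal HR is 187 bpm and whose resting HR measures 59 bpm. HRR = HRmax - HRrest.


HRmax = 187 bpm
HRrest = 59 bpm
HRR = 187 - 59 = 128 bpm

128 bpm


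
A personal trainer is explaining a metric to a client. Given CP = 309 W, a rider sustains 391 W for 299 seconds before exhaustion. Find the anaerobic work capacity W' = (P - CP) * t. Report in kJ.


Excess power = 391 - 309 = 82 W
Work above CP = 82 * 299 = 24518 J
W' = 24.518 kJ

24.518 kJ


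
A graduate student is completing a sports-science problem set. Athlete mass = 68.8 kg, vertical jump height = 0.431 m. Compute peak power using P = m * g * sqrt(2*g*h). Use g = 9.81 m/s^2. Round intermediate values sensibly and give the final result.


sqrt(2 * 9.81 * 0.431) = sqrt(8.45622) = 2.907958 m/s
P = 68.8 * 9.81 * 2.907958
= 1962.66 W

1962.66 W


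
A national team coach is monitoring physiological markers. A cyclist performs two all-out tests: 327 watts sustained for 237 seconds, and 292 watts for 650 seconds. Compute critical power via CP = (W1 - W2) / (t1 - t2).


W1 = P1 * t1 = 327 * 237 = 77499 J
W2 = P2 * t2 = 292 * 650 = 189800 J
CP = (77499 - 189800) / (237 - 650)
= 271.92 W

271.92 W


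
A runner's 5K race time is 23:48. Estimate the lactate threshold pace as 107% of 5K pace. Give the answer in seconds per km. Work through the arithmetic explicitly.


Total race time = 23*60 + 48 = 1428 seconds
5K pace = 1428 / 5 = 285.6 sec/km
LT pace = 285.6 * 1.07 = 305.59 sec/km

305.59 s/km


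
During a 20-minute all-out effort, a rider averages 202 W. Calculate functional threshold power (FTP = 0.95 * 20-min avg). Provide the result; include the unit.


FTP = 0.95 * 202
= 191.9 W

191.9 W


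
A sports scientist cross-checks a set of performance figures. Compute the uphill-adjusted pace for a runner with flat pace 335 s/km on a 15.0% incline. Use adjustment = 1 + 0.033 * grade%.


Adjustment factor = 1 + 0.033 * 15.0 = 1.495
Grade-adjusted pace = 335 * 1.495 = 500.83 s/km

500.83 s/km


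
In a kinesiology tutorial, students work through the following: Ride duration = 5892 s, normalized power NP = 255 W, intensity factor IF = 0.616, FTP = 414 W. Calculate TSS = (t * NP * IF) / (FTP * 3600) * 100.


Numerator = 5892 * 255 * 0.616 = 925515.36
Denominator = 414 * 3600 = 1490400
TSS = 925515.36 / 1490400 * 100
= 62.1

62.1 TSS


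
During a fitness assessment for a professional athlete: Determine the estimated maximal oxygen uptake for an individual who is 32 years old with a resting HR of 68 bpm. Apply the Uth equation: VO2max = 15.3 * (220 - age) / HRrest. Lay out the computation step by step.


HRmax = 220 - 32 = 188
VO2max = 15.3 * (188 / 68)
= 15.3 * 2.7647
= 42.3 mL/kg/min

42.3 mL/kg/min


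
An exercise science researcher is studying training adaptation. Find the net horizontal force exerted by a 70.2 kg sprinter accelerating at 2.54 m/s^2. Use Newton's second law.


Newton's second law: F = m * a
F = 70.2 * 2.54 = 178.31 N

178.31 N


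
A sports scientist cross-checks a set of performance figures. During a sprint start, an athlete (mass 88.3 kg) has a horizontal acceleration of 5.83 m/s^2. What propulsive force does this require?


Propulsive force = mass * acceleration
= 88.3 kg * 5.83 m/s^2
= 514.79 N

514.79 N


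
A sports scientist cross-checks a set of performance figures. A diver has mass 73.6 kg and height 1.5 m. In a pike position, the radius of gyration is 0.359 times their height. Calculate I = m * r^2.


r = 0.359 * 1.5 = 0.5385 m
I = m * r^2 = 73.6 * 0.289982 = 21.343 kg*m^2

21.343 kg*m^2


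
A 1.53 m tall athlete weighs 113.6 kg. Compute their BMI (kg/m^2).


height^2 = 2.3409 m^2
BMI = 113.6 / 2.3409 = 48.53 kg/m^2

48.53 kg/m^2


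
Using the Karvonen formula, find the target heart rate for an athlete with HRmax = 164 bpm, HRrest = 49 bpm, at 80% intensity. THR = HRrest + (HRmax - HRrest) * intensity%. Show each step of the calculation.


HRR = 164 - 49 = 115
THR = 49 + 115 * 0.8
= 49 + 92.0
= 141.0 bpm

141.0 bpm


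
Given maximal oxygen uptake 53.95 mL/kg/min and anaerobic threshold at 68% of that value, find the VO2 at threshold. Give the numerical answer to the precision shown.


Percentage as decimal = 0.68
VO2 at AT = 53.95 * 0.68 = 36.69 mL/kg/min

36.69 mL/kg/min


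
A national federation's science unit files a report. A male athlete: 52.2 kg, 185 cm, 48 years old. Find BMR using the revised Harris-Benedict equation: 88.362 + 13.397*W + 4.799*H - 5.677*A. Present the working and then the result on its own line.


Intercept = 88.362
Weight contribution = 13.397 * 52.2 = 699.3234
Height contribution = 4.799 * 185 = 887.815
Age contribution = 5.677 * 48 = 272.496
BMR = 88.362 + 699.3234 + 887.815 - 272.496
= 1403.0 kcal/day

1403.0 kcal/day


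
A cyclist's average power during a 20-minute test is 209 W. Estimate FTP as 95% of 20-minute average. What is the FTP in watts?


FTP = 20-min power * 0.95
= 209 * 0.95
= 198.55 W

198.55 W


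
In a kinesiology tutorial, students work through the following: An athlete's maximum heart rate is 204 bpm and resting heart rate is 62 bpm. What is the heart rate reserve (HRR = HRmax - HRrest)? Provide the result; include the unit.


HRR = HRmax - HRrest
= 204 - 62
= 142 bpm

142 bpm


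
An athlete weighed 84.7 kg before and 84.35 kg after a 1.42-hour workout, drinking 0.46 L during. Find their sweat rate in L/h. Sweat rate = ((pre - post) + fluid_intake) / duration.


Body mass change = 0.35 kg
Total sweat loss = 0.35 + 0.46 = 0.81 L
Rate = 0.81 / 1.42 = 0.57 L/h

0.57 L/h


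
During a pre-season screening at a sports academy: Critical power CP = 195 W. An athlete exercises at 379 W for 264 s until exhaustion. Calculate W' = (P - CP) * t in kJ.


P - CP = 379 - 195 = 184 W
W' = 184 * 264 = 48576 J
= 48576 / 1000 = 48.576 kJ

48.576 kJ


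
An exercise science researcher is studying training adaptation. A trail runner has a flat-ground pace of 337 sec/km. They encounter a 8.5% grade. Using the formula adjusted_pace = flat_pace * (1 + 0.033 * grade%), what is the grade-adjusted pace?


Grade factor = 1 + 0.033 * 8.5 = 1.2805
Adjusted = 337 * 1.2805 = 431.53 sec/km

431.53 s/km


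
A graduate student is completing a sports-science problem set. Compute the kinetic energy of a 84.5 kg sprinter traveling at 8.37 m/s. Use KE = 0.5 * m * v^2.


Velocity squared = 70.0569
KE = 0.5 * 84.5 * 70.0569 = 2959.9 J

2959.9 J


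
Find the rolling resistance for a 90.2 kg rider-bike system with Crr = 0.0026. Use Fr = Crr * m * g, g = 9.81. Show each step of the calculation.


m * g = 90.2 * 9.81 = 884.862 N
Fr = 0.0026 * 884.862 = 2.301 N

2.301 N


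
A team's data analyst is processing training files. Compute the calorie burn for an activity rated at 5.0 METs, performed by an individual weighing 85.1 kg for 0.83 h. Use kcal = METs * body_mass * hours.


Product of METs and mass = 5.0 * 85.1 = 425.5
Total kcal = 425.5 * 0.83 = 353.17 kcal

353.17 kcal


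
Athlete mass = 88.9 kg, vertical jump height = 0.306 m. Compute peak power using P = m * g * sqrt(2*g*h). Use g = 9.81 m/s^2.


sqrt(2 * 9.81 * 0.306) = sqrt(6.00372) = 2.450249 m/s
P = 88.9 * 9.81 * 2.450249
= 2136.88 W

2136.88 W


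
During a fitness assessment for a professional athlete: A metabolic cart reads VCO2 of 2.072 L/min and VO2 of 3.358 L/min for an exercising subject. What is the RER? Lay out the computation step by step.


RER = VCO2 / VO2 = 2.072 / 3.358 = 0.617

0.617


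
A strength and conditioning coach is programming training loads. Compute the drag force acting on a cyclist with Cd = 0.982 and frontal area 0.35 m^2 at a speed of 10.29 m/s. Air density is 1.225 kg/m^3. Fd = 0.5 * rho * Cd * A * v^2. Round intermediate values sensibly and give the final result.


Step 1: v^2 = 105.8841
Step 2: Fd = 0.5 * 1.225 * 0.982 * 0.35 * 105.8841
= 22.29 N

22.29 N


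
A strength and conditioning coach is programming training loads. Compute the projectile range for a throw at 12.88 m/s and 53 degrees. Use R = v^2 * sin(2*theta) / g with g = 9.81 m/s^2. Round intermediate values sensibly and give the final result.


Two times the angle = 106 degrees
sin(106) = 0.961262
R = 165.8944 * 0.961262 / 9.81 = 16.256 m

16.256 m


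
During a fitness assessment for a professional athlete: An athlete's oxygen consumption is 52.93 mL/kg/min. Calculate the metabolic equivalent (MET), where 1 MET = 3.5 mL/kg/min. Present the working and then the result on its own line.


MET = VO2 / 3.5
= 52.93 / 3.5
= 15.12 METs

15.12 METs


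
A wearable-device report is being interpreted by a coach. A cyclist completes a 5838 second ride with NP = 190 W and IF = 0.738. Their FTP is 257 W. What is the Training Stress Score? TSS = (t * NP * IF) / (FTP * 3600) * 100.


t * NP * IF = 5838 * 190 * 0.738 = 818604.36
FTP * 3600 = 925200
TSS = (818604.36 / 925200) * 100 = 88.48

88.48 TSS


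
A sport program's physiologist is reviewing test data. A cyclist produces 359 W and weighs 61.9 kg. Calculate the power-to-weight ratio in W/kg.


P/W = power / mass
= 359 / 61.9
= 5.8 W/kg

5.8 W/kg


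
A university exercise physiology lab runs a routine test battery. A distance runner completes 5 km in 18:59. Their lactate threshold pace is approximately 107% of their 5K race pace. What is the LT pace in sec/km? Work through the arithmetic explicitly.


Convert to seconds: 18 min 59 s = 1139 s
Pace per km = 1139 / 5 = 227.8 s/km
LT pace = 227.8 * 1.07 = 243.75 s/km

243.75 s/km


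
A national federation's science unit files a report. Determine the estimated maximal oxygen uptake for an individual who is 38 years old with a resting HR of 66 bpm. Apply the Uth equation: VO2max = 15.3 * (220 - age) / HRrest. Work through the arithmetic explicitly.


HRmax = 220 - 38 = 182
VO2max = 15.3 * (182 / 66)
= 15.3 * 2.7576
= 42.19 mL/kg/min

42.19 mL/kg/min


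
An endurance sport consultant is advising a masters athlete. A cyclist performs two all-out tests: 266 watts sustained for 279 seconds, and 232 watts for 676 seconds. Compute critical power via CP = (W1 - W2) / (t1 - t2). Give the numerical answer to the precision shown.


W1 = P1 * t1 = 266 * 279 = 74214 J
W2 = P2 * t2 = 232 * 676 = 156832 J
CP = (74214 - 156832) / (279 - 676)
= 208.11 W

208.11 W


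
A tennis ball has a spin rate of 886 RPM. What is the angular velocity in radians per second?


Convert RPM to rad/s: multiply by 2*pi and divide by 60
omega = 886 * 2 * pi / 60
= 92.782 rad/s

92.782 rad/s


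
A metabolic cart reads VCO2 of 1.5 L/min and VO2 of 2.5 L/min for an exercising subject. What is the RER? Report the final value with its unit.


RER = VCO2 / VO2 = 1.5 / 2.5 = 0.6

0.6


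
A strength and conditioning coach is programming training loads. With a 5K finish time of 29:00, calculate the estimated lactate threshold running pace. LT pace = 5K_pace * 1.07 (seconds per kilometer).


Race duration = 1740 s for 5 km
Average pace = 1740 / 5 = 348.0 s/km
LT pace = 348.0 * 1.07
= 372.36 s/km

372.36 s/km


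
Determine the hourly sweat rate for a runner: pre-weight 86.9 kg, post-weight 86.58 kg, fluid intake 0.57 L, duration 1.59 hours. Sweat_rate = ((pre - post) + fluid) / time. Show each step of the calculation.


Mass lost = 86.9 - 86.58 = 0.32 kg
Add fluid consumed: 0.32 + 0.57 = 0.89 L total sweat
Sweat rate = 0.89 / 1.59 = 0.56 L/h

0.56 L/h


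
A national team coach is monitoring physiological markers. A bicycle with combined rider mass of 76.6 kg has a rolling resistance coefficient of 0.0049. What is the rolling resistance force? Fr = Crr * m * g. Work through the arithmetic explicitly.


Fr = 0.0049 * 76.6 * 9.81
= 0.37534 * 9.81
= 3.682 N

3.682 N


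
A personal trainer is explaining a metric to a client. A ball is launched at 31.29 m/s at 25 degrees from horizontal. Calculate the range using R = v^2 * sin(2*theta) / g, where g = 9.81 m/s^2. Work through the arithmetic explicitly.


sin(2 * 25) = sin(50) = 0.766044
v^2 = 31.29^2 = 979.0641
R = 979.0641 * 0.766044 / 9.81
= 76.453 m

76.453 m


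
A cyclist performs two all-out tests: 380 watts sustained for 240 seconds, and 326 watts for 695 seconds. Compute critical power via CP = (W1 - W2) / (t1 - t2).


W1 = P1 * t1 = 380 * 240 = 91200 J
W2 = P2 * t2 = 326 * 695 = 226570 J
CP = (91200 - 226570) / (240 - 695)
= 297.52 W

297.52 W


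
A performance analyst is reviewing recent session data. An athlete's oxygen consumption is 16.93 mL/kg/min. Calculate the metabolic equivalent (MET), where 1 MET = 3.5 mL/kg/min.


MET = VO2 / 3.5
= 16.93 / 3.5
= 4.84 METs

4.84 METs


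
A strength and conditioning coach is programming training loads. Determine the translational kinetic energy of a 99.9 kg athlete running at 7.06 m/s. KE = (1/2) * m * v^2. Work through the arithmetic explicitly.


KE = 0.5 * m * v^2
= 0.5 * 99.9 * 7.06^2
= 0.5 * 99.9 * 49.8436
= 2489.69 J

2489.69 J


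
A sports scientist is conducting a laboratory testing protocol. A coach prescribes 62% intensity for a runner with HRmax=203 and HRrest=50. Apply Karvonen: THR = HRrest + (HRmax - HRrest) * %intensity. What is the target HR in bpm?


Heart rate reserve = 203 - 50 = 153
Intensity fraction = 62 / 100 = 0.62
THR = 50 + 153 * 0.62 = 144.86 bpm

144.86 bpm


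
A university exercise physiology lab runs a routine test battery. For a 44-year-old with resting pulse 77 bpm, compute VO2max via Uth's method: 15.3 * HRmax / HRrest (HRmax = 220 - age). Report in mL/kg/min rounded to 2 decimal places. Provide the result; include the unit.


Step 1: HRmax = 220 - 44 = 176 bpm
Step 2: Ratio = 176 / 77 = 2.2857
Step 3: VO2max = 15.3 * 2.2857 = 34.97 mL/kg/min

34.97 mL/kg/min


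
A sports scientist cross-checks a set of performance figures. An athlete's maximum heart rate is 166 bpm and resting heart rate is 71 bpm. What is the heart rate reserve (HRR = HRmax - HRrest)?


HRR = HRmax - HRrest
= 166 - 71
= 95 bpm

95 bpm


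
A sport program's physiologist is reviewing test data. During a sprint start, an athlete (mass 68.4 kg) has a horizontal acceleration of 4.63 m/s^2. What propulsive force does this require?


Propulsive force = mass * acceleration
= 68.4 kg * 4.63 m/s^2
= 316.69 N

316.69 N


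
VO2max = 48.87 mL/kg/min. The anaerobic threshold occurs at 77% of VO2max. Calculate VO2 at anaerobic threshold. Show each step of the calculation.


AT fraction = 77 / 100 = 0.77
AT VO2 = 48.87 * 0.77
= 37.63 mL/kg/min

37.63 mL/kg/min


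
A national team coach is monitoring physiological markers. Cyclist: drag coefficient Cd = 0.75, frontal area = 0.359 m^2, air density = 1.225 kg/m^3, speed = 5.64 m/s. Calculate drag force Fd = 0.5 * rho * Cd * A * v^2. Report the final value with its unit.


v^2 = 5.64^2 = 31.8096
Fd = 0.5 * 1.225 * 0.75 * 0.359 * 31.8096
= 5.246 N

5.246 N


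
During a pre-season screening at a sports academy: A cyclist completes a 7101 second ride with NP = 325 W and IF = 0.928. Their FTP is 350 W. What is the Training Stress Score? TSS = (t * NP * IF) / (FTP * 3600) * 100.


t * NP * IF = 7101 * 325 * 0.928 = 2141661.6
FTP * 3600 = 1260000
TSS = (2141661.6 / 1260000) * 100 = 169.97

169.97 TSS


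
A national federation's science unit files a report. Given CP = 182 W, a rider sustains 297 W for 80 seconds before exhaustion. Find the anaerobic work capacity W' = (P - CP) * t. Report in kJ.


Excess power = 297 - 182 = 115 W
Work above CP = 115 * 80 = 9200 J
W' = 9.2 kJ

9.2 kJ


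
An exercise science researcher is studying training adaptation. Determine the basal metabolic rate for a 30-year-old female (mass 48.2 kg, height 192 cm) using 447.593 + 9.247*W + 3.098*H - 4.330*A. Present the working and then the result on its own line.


BMR = 447.593 + 9.247*48.2 + 3.098*192 - 4.330*30
= 1358.21 kcal/day

1358.21 kcal/day


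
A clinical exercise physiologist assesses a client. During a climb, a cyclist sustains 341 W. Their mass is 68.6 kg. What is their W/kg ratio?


Power-to-weight = 341 W / 68.6 kg
= 4.971 W/kg

4.971 W/kg


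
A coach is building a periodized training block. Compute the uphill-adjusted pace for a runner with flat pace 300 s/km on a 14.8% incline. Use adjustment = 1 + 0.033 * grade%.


Adjustment factor = 1 + 0.033 * 14.8 = 1.4884
Grade-adjusted pace = 300 * 1.4884 = 446.52 s/km

446.52 s/km


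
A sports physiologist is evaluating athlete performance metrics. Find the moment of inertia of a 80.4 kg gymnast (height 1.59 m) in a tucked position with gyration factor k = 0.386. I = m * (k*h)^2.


Radius of gyration = 0.386 * 1.59 = 0.61374 m
I = 80.4 * 0.61374^2
= 80.4 * 0.376677
= 30.285 kg*m^2

30.285 kg*m^2


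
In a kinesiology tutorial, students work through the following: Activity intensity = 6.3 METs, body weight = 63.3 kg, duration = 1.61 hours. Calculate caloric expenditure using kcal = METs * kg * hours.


kcal = 6.3 * 63.3 * 1.61
= 398.79 * 1.61
= 642.05 kcal

642.05 kcal


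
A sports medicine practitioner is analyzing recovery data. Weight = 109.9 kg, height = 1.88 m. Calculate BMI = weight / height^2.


height^2 = 1.88^2 = 3.5344
BMI = 109.9 / 3.5344 = 31.09 kg/m^2

31.09 kg/m^2


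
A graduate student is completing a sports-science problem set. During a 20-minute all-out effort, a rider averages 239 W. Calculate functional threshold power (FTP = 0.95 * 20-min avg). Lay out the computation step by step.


FTP = 0.95 * 239
= 227.05 W

227.05 W


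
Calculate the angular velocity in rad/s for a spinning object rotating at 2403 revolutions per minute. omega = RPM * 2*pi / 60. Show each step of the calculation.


omega = RPM * 2*pi / 60
= 2403 * 6.28318531 / 60
= 251.642 rad/s

251.642 rad/s


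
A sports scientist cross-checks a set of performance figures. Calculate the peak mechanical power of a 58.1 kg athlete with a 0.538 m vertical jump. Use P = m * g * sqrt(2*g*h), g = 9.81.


First, sqrt(2gh) = sqrt(2 * 9.81 * 0.538)
= sqrt(10.55556) = 3.248932 m/s
Power = 58.1 * 9.81 * 3.248932 = 1851.76 W

1851.76 W


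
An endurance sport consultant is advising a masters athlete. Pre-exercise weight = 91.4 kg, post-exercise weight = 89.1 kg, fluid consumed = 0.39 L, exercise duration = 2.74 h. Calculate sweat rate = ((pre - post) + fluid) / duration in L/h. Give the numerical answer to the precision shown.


Weight loss = 91.4 - 89.1 = 2.3 kg (approx L)
Total sweat = 2.3 + 0.39 = 2.69 L
Sweat rate = 2.69 / 2.74 = 0.982 L/h

0.982 L/h


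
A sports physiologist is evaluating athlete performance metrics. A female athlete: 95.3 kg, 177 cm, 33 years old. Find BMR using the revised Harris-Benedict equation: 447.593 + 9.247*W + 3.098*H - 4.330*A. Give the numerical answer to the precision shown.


Intercept = 447.593
Weight contribution = 9.247 * 95.3 = 881.2391
Height contribution = 3.098 * 177 = 548.346
Age contribution = 4.33 * 33 = 142.89
BMR = 447.593 + 881.2391 + 548.346 - 142.89
= 1734.29 kcal/day

1734.29 kcal/day


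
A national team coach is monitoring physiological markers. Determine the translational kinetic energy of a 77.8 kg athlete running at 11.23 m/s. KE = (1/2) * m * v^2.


KE = 0.5 * m * v^2
= 0.5 * 77.8 * 11.23^2
= 0.5 * 77.8 * 126.1129
= 4905.79 J

4905.79 J


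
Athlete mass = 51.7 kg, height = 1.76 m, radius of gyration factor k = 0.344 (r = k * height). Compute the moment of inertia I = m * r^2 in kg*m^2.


r = k * height = 0.344 * 1.76 = 0.60544 m
r^2 = 0.60544^2 = 0.366558
I = 51.7 * 0.366558 = 18.951 kg*m^2

18.951 kg*m^2


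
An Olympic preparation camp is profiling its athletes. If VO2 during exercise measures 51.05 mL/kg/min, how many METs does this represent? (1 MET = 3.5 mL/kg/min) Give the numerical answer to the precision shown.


METs = VO2 / 3.5 = 51.05 / 3.5 = 14.59

14.59 METs


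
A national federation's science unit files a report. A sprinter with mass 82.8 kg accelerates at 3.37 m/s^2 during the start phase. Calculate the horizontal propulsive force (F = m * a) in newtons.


F = m * a
= 82.8 * 3.37
= 279.04 N

279.04 N


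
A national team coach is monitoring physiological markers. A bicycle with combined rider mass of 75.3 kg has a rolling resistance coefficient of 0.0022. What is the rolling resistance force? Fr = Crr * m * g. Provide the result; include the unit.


Fr = 0.0022 * 75.3 * 9.81
= 0.16566 * 9.81
= 1.625 N

1.625 N


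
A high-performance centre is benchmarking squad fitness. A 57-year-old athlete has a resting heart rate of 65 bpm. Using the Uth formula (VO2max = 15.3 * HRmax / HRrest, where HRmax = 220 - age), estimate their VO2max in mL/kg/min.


HRmax = 220 - 57 = 163 bpm
Ratio = HRmax / HRrest = 163 / 65 = 2.5077
VO2max = 15.3 * 2.5077 = 38.37 mL/kg/min

38.37 mL/kg/min


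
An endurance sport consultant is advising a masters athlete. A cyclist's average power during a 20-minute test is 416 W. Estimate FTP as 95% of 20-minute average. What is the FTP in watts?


FTP = 20-min power * 0.95
= 416 * 0.95
= 395.2 W

395.2 W


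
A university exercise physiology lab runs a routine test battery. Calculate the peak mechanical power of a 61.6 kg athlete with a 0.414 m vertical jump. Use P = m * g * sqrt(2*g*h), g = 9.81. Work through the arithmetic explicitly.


First, sqrt(2gh) = sqrt(2 * 9.81 * 0.414)
= sqrt(8.12268) = 2.850032 m/s
Power = 61.6 * 9.81 * 2.850032 = 1722.26 W

1722.26 W


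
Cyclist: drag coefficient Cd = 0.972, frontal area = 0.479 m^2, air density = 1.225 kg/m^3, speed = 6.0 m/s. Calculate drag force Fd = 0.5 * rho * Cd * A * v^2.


v^2 = 6.0^2 = 36.0
Fd = 0.5 * 1.225 * 0.972 * 0.479 * 36.0
= 10.266 N

10.266 N


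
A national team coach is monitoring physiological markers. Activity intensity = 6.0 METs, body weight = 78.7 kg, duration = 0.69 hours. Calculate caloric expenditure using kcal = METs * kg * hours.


kcal = 6.0 * 78.7 * 0.69
= 472.2 * 0.69
= 325.82 kcal

325.82 kcal


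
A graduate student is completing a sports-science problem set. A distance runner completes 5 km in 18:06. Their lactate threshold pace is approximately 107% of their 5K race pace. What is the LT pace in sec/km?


Convert to seconds: 18 min 6 s = 1086 s
Pace per km = 1086 / 5 = 217.2 s/km
LT pace = 217.2 * 1.07 = 232.4 s/km

232.4 s/km


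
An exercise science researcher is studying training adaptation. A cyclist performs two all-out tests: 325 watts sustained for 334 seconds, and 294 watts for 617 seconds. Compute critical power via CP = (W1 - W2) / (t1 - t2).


W1 = P1 * t1 = 325 * 334 = 108550 J
W2 = P2 * t2 = 294 * 617 = 181398 J
CP = (108550 - 181398) / (334 - 617)
= 257.41 W

257.41 W


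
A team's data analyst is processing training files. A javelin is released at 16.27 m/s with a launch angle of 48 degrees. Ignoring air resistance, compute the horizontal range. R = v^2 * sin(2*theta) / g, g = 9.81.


Launch speed squared = 264.7129
sin(2 * 48 deg) = 0.994522
Range = 264.7129 * 0.994522 / 9.81
= 26.836 m

26.836 m


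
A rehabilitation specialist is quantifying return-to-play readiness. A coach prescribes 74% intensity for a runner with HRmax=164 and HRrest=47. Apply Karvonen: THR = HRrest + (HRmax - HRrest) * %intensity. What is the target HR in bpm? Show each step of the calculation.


Heart rate reserve = 164 - 47 = 117
Intensity fraction = 74 / 100 = 0.74
THR = 47 + 117 * 0.74 = 133.58 bpm

133.58 bpm


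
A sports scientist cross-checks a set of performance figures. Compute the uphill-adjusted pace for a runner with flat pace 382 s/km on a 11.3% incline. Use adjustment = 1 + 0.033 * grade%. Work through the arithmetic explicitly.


Adjustment factor = 1 + 0.033 * 11.3 = 1.3729
Grade-adjusted pace = 382 * 1.3729 = 524.45 s/km

524.45 s/km


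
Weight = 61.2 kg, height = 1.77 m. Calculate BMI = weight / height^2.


height^2 = 1.77^2 = 3.1329
BMI = 61.2 / 3.1329 = 19.53 kg/m^2

19.53 kg/m^2


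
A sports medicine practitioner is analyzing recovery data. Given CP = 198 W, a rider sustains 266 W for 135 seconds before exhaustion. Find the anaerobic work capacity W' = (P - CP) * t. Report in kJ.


Excess power = 266 - 198 = 68 W
Work above CP = 68 * 135 = 9180 J
W' = 9.18 kJ

9.18 kJ


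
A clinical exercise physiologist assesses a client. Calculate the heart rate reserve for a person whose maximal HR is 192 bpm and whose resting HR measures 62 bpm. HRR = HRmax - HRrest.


HRmax = 192 bpm
HRrest = 62 bpm
HRR = 192 - 62 = 130 bpm

130 bpm


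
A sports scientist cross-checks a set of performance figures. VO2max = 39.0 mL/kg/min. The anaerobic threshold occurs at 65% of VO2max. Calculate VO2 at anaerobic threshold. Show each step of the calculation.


AT fraction = 65 / 100 = 0.65
AT VO2 = 39.0 * 0.65
= 25.35 mL/kg/min

25.35 mL/kg/min


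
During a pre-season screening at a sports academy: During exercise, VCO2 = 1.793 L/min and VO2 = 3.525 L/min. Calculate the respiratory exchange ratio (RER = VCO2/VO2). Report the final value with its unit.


RER = VCO2 / VO2
= 1.793 / 3.525
= 0.5087

0.5087


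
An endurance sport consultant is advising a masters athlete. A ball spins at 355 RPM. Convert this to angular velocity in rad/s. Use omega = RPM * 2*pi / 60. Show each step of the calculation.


omega = 355 * 2 * pi / 60
= 355 * 6.28318531 / 60
= 2230.531 / 60
= 37.176 rad/s

37.176 rad/s


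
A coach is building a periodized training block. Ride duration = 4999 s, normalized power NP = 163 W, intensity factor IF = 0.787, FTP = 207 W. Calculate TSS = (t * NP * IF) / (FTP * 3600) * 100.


Numerator = 4999 * 163 * 0.787 = 641276.719
Denominator = 207 * 3600 = 745200
TSS = 641276.719 / 745200 * 100
= 86.05

86.05 TSS


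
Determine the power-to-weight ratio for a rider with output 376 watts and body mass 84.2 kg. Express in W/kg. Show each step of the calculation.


P/W = 376 / 84.2 = 4.466 W/kg

4.466 W/kg


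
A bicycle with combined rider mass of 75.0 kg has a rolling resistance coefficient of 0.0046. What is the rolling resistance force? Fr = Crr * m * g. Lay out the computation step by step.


Fr = 0.0046 * 75.0 * 9.81
= 0.345 * 9.81
= 3.384 N

3.384 N


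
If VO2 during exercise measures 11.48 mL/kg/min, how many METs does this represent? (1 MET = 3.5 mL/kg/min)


METs = VO2 / 3.5 = 11.48 / 3.5 = 3.28

3.28 METs


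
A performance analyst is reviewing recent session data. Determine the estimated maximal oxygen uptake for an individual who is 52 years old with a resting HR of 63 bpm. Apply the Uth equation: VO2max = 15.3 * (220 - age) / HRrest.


HRmax = 220 - 52 = 168
VO2max = 15.3 * (168 / 63)
= 15.3 * 2.6667
= 40.8 mL/kg/min

40.8 mL/kg/min


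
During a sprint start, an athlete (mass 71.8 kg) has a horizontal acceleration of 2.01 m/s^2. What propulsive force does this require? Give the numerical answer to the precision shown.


Propulsive force = mass * acceleration
= 71.8 kg * 2.01 m/s^2
= 144.32 N

144.32 N


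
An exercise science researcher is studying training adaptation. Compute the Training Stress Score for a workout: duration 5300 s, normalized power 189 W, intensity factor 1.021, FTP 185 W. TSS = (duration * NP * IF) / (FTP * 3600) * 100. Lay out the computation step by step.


Product = 5300 * 189 * 1.021 = 1022735.7
Base = 185 * 3600 = 666000
TSS = 1022735.7 / 666000 * 100 = 153.56

153.56 TSS


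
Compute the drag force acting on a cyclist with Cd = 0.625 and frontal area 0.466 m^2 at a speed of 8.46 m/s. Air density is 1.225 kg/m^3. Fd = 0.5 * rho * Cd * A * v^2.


Step 1: v^2 = 71.5716
Step 2: Fd = 0.5 * 1.225 * 0.625 * 0.466 * 71.5716
= 12.768 N

12.768 N


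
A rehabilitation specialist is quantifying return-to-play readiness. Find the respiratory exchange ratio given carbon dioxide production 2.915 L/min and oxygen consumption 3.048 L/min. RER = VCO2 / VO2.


VCO2 = 2.915 L/min
VO2 = 3.048 L/min
RER = 2.915 / 3.048 = 0.9564

0.9564


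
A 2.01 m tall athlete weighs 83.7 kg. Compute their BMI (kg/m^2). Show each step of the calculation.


height^2 = 4.0401 m^2
BMI = 83.7 / 4.0401 = 20.72 kg/m^2

20.72 kg/m^2


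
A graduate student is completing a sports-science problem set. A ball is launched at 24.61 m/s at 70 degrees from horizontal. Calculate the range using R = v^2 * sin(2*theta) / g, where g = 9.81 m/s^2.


sin(2 * 70) = sin(140) = 0.642788
v^2 = 24.61^2 = 605.6521
R = 605.6521 * 0.642788 / 9.81
= 39.685 m

39.685 m


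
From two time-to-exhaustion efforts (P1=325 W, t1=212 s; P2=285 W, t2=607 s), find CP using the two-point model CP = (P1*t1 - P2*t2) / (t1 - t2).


Work in trial 1 = 68900 J
Work in trial 2 = 172995 J
Delta work = -104095 J
Delta time = -395 s
CP = -104095 / -395 = 263.53 W

263.53 W


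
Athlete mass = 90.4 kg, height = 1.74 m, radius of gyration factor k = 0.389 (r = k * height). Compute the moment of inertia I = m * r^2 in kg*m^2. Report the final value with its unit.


r = k * height = 0.389 * 1.74 = 0.67686 m
r^2 = 0.67686^2 = 0.458139
I = 90.4 * 0.458139 = 41.416 kg*m^2

41.416 kg*m^2


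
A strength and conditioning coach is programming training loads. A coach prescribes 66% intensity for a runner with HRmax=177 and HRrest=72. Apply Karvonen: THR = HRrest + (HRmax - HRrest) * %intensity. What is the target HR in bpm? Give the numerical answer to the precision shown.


Heart rate reserve = 177 - 72 = 105
Intensity fraction = 66 / 100 = 0.66
THR = 72 + 105 * 0.66 = 141.3 bpm

141.3 bpm
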